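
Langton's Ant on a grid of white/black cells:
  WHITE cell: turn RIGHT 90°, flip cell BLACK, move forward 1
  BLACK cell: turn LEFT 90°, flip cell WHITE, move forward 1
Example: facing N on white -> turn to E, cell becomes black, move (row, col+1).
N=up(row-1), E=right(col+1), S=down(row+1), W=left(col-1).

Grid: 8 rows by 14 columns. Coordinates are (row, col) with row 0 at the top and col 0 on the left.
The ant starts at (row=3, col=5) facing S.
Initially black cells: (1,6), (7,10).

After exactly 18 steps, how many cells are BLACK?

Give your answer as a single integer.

Step 1: on WHITE (3,5): turn R to W, flip to black, move to (3,4). |black|=3
Step 2: on WHITE (3,4): turn R to N, flip to black, move to (2,4). |black|=4
Step 3: on WHITE (2,4): turn R to E, flip to black, move to (2,5). |black|=5
Step 4: on WHITE (2,5): turn R to S, flip to black, move to (3,5). |black|=6
Step 5: on BLACK (3,5): turn L to E, flip to white, move to (3,6). |black|=5
Step 6: on WHITE (3,6): turn R to S, flip to black, move to (4,6). |black|=6
Step 7: on WHITE (4,6): turn R to W, flip to black, move to (4,5). |black|=7
Step 8: on WHITE (4,5): turn R to N, flip to black, move to (3,5). |black|=8
Step 9: on WHITE (3,5): turn R to E, flip to black, move to (3,6). |black|=9
Step 10: on BLACK (3,6): turn L to N, flip to white, move to (2,6). |black|=8
Step 11: on WHITE (2,6): turn R to E, flip to black, move to (2,7). |black|=9
Step 12: on WHITE (2,7): turn R to S, flip to black, move to (3,7). |black|=10
Step 13: on WHITE (3,7): turn R to W, flip to black, move to (3,6). |black|=11
Step 14: on WHITE (3,6): turn R to N, flip to black, move to (2,6). |black|=12
Step 15: on BLACK (2,6): turn L to W, flip to white, move to (2,5). |black|=11
Step 16: on BLACK (2,5): turn L to S, flip to white, move to (3,5). |black|=10
Step 17: on BLACK (3,5): turn L to E, flip to white, move to (3,6). |black|=9
Step 18: on BLACK (3,6): turn L to N, flip to white, move to (2,6). |black|=8

Answer: 8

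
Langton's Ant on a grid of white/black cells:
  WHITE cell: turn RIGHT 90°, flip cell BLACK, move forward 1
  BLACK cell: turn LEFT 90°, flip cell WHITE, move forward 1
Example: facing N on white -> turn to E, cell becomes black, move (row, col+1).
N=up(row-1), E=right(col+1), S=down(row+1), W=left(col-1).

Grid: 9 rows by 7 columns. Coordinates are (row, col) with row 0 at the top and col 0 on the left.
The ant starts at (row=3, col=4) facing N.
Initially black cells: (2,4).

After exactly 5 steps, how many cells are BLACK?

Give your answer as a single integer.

Answer: 4

Derivation:
Step 1: on WHITE (3,4): turn R to E, flip to black, move to (3,5). |black|=2
Step 2: on WHITE (3,5): turn R to S, flip to black, move to (4,5). |black|=3
Step 3: on WHITE (4,5): turn R to W, flip to black, move to (4,4). |black|=4
Step 4: on WHITE (4,4): turn R to N, flip to black, move to (3,4). |black|=5
Step 5: on BLACK (3,4): turn L to W, flip to white, move to (3,3). |black|=4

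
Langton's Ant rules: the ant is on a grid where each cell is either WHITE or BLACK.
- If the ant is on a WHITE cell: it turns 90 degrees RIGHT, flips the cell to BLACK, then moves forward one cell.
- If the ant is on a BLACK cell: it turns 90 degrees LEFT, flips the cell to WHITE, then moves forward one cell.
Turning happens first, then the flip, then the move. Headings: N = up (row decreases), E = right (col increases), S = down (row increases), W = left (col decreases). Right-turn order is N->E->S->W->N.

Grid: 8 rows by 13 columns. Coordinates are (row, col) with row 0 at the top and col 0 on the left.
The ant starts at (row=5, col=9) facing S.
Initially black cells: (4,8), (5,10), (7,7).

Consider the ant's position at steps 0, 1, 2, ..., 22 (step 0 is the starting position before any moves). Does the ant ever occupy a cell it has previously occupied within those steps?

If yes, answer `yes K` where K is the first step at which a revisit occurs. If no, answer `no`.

Answer: yes 6

Derivation:
Step 1: on WHITE (5,9): turn R to W, flip to black, move to (5,8). |black|=4 — new cell
Step 2: on WHITE (5,8): turn R to N, flip to black, move to (4,8). |black|=5 — new cell
Step 3: on BLACK (4,8): turn L to W, flip to white, move to (4,7). |black|=4 — new cell
Step 4: on WHITE (4,7): turn R to N, flip to black, move to (3,7). |black|=5 — new cell
Step 5: on WHITE (3,7): turn R to E, flip to black, move to (3,8). |black|=6 — new cell
Step 6: on WHITE (3,8): turn R to S, flip to black, move to (4,8). |black|=7 — REVISIT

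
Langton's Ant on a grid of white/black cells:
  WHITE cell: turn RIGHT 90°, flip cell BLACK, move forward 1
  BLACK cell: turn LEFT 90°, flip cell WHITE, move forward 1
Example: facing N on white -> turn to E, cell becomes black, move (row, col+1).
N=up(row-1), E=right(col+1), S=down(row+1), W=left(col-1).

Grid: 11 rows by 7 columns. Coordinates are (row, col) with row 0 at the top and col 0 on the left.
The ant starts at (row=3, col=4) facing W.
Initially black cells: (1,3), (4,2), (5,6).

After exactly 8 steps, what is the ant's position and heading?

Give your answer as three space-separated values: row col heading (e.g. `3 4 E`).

Answer: 3 4 E

Derivation:
Step 1: on WHITE (3,4): turn R to N, flip to black, move to (2,4). |black|=4
Step 2: on WHITE (2,4): turn R to E, flip to black, move to (2,5). |black|=5
Step 3: on WHITE (2,5): turn R to S, flip to black, move to (3,5). |black|=6
Step 4: on WHITE (3,5): turn R to W, flip to black, move to (3,4). |black|=7
Step 5: on BLACK (3,4): turn L to S, flip to white, move to (4,4). |black|=6
Step 6: on WHITE (4,4): turn R to W, flip to black, move to (4,3). |black|=7
Step 7: on WHITE (4,3): turn R to N, flip to black, move to (3,3). |black|=8
Step 8: on WHITE (3,3): turn R to E, flip to black, move to (3,4). |black|=9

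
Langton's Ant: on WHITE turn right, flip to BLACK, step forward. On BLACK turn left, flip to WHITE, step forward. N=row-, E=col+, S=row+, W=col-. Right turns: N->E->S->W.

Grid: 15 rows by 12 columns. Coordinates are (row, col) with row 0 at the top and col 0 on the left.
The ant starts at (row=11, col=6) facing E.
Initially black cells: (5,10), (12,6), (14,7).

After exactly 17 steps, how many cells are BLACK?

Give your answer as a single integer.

Answer: 6

Derivation:
Step 1: on WHITE (11,6): turn R to S, flip to black, move to (12,6). |black|=4
Step 2: on BLACK (12,6): turn L to E, flip to white, move to (12,7). |black|=3
Step 3: on WHITE (12,7): turn R to S, flip to black, move to (13,7). |black|=4
Step 4: on WHITE (13,7): turn R to W, flip to black, move to (13,6). |black|=5
Step 5: on WHITE (13,6): turn R to N, flip to black, move to (12,6). |black|=6
Step 6: on WHITE (12,6): turn R to E, flip to black, move to (12,7). |black|=7
Step 7: on BLACK (12,7): turn L to N, flip to white, move to (11,7). |black|=6
Step 8: on WHITE (11,7): turn R to E, flip to black, move to (11,8). |black|=7
Step 9: on WHITE (11,8): turn R to S, flip to black, move to (12,8). |black|=8
Step 10: on WHITE (12,8): turn R to W, flip to black, move to (12,7). |black|=9
Step 11: on WHITE (12,7): turn R to N, flip to black, move to (11,7). |black|=10
Step 12: on BLACK (11,7): turn L to W, flip to white, move to (11,6). |black|=9
Step 13: on BLACK (11,6): turn L to S, flip to white, move to (12,6). |black|=8
Step 14: on BLACK (12,6): turn L to E, flip to white, move to (12,7). |black|=7
Step 15: on BLACK (12,7): turn L to N, flip to white, move to (11,7). |black|=6
Step 16: on WHITE (11,7): turn R to E, flip to black, move to (11,8). |black|=7
Step 17: on BLACK (11,8): turn L to N, flip to white, move to (10,8). |black|=6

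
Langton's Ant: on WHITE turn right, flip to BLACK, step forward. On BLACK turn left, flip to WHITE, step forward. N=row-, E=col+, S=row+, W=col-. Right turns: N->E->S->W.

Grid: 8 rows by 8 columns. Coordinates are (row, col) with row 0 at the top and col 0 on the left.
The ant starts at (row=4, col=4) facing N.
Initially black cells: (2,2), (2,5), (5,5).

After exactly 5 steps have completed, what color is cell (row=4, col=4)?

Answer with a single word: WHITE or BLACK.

Answer: BLACK

Derivation:
Step 1: on WHITE (4,4): turn R to E, flip to black, move to (4,5). |black|=4
Step 2: on WHITE (4,5): turn R to S, flip to black, move to (5,5). |black|=5
Step 3: on BLACK (5,5): turn L to E, flip to white, move to (5,6). |black|=4
Step 4: on WHITE (5,6): turn R to S, flip to black, move to (6,6). |black|=5
Step 5: on WHITE (6,6): turn R to W, flip to black, move to (6,5). |black|=6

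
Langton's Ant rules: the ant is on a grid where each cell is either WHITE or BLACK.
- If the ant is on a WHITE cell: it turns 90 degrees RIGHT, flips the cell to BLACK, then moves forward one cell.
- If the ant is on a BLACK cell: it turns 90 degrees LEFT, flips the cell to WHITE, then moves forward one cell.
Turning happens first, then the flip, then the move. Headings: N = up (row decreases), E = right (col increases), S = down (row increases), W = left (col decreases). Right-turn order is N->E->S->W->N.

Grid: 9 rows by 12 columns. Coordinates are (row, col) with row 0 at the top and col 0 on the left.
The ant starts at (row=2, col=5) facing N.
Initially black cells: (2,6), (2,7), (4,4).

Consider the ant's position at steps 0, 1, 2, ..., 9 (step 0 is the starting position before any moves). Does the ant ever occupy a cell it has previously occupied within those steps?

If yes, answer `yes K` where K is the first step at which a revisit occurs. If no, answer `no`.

Answer: yes 8

Derivation:
Step 1: on WHITE (2,5): turn R to E, flip to black, move to (2,6). |black|=4 — new cell
Step 2: on BLACK (2,6): turn L to N, flip to white, move to (1,6). |black|=3 — new cell
Step 3: on WHITE (1,6): turn R to E, flip to black, move to (1,7). |black|=4 — new cell
Step 4: on WHITE (1,7): turn R to S, flip to black, move to (2,7). |black|=5 — new cell
Step 5: on BLACK (2,7): turn L to E, flip to white, move to (2,8). |black|=4 — new cell
Step 6: on WHITE (2,8): turn R to S, flip to black, move to (3,8). |black|=5 — new cell
Step 7: on WHITE (3,8): turn R to W, flip to black, move to (3,7). |black|=6 — new cell
Step 8: on WHITE (3,7): turn R to N, flip to black, move to (2,7). |black|=7 — REVISIT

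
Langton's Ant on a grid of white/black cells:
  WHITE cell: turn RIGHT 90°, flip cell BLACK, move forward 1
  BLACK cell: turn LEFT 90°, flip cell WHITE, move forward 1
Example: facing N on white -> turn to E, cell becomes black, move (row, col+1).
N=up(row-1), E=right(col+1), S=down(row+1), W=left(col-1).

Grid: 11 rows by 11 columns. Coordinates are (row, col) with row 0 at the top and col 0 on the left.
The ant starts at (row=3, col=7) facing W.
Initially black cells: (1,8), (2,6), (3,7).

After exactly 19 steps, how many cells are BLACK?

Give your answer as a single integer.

Answer: 8

Derivation:
Step 1: on BLACK (3,7): turn L to S, flip to white, move to (4,7). |black|=2
Step 2: on WHITE (4,7): turn R to W, flip to black, move to (4,6). |black|=3
Step 3: on WHITE (4,6): turn R to N, flip to black, move to (3,6). |black|=4
Step 4: on WHITE (3,6): turn R to E, flip to black, move to (3,7). |black|=5
Step 5: on WHITE (3,7): turn R to S, flip to black, move to (4,7). |black|=6
Step 6: on BLACK (4,7): turn L to E, flip to white, move to (4,8). |black|=5
Step 7: on WHITE (4,8): turn R to S, flip to black, move to (5,8). |black|=6
Step 8: on WHITE (5,8): turn R to W, flip to black, move to (5,7). |black|=7
Step 9: on WHITE (5,7): turn R to N, flip to black, move to (4,7). |black|=8
Step 10: on WHITE (4,7): turn R to E, flip to black, move to (4,8). |black|=9
Step 11: on BLACK (4,8): turn L to N, flip to white, move to (3,8). |black|=8
Step 12: on WHITE (3,8): turn R to E, flip to black, move to (3,9). |black|=9
Step 13: on WHITE (3,9): turn R to S, flip to black, move to (4,9). |black|=10
Step 14: on WHITE (4,9): turn R to W, flip to black, move to (4,8). |black|=11
Step 15: on WHITE (4,8): turn R to N, flip to black, move to (3,8). |black|=12
Step 16: on BLACK (3,8): turn L to W, flip to white, move to (3,7). |black|=11
Step 17: on BLACK (3,7): turn L to S, flip to white, move to (4,7). |black|=10
Step 18: on BLACK (4,7): turn L to E, flip to white, move to (4,8). |black|=9
Step 19: on BLACK (4,8): turn L to N, flip to white, move to (3,8). |black|=8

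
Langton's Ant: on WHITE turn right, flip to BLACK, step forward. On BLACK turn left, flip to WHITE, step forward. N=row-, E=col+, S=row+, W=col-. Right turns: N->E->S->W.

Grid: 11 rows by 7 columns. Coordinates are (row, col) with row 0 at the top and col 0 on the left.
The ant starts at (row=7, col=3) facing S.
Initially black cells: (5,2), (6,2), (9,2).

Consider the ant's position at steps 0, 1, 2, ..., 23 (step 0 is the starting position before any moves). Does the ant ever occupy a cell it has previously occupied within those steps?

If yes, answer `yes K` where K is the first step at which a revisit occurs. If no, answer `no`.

Step 1: on WHITE (7,3): turn R to W, flip to black, move to (7,2). |black|=4 — new cell
Step 2: on WHITE (7,2): turn R to N, flip to black, move to (6,2). |black|=5 — new cell
Step 3: on BLACK (6,2): turn L to W, flip to white, move to (6,1). |black|=4 — new cell
Step 4: on WHITE (6,1): turn R to N, flip to black, move to (5,1). |black|=5 — new cell
Step 5: on WHITE (5,1): turn R to E, flip to black, move to (5,2). |black|=6 — new cell
Step 6: on BLACK (5,2): turn L to N, flip to white, move to (4,2). |black|=5 — new cell
Step 7: on WHITE (4,2): turn R to E, flip to black, move to (4,3). |black|=6 — new cell
Step 8: on WHITE (4,3): turn R to S, flip to black, move to (5,3). |black|=7 — new cell
Step 9: on WHITE (5,3): turn R to W, flip to black, move to (5,2). |black|=8 — REVISIT

Answer: yes 9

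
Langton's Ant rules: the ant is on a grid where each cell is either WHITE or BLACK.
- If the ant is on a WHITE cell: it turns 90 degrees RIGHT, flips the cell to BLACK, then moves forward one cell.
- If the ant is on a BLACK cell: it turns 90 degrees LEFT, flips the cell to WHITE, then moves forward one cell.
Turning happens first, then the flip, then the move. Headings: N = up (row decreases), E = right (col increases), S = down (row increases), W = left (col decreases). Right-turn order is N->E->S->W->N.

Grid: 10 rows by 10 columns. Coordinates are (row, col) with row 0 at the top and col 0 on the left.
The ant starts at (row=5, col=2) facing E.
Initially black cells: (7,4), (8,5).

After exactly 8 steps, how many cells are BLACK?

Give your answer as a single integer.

Answer: 8

Derivation:
Step 1: on WHITE (5,2): turn R to S, flip to black, move to (6,2). |black|=3
Step 2: on WHITE (6,2): turn R to W, flip to black, move to (6,1). |black|=4
Step 3: on WHITE (6,1): turn R to N, flip to black, move to (5,1). |black|=5
Step 4: on WHITE (5,1): turn R to E, flip to black, move to (5,2). |black|=6
Step 5: on BLACK (5,2): turn L to N, flip to white, move to (4,2). |black|=5
Step 6: on WHITE (4,2): turn R to E, flip to black, move to (4,3). |black|=6
Step 7: on WHITE (4,3): turn R to S, flip to black, move to (5,3). |black|=7
Step 8: on WHITE (5,3): turn R to W, flip to black, move to (5,2). |black|=8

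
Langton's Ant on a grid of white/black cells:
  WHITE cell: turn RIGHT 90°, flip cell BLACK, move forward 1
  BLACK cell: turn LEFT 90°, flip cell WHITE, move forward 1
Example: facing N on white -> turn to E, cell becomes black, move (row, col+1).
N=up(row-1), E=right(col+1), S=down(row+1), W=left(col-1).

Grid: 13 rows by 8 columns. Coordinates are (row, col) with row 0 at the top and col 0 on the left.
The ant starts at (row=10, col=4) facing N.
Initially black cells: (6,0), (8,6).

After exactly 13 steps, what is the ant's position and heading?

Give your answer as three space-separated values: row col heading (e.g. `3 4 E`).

Answer: 10 3 E

Derivation:
Step 1: on WHITE (10,4): turn R to E, flip to black, move to (10,5). |black|=3
Step 2: on WHITE (10,5): turn R to S, flip to black, move to (11,5). |black|=4
Step 3: on WHITE (11,5): turn R to W, flip to black, move to (11,4). |black|=5
Step 4: on WHITE (11,4): turn R to N, flip to black, move to (10,4). |black|=6
Step 5: on BLACK (10,4): turn L to W, flip to white, move to (10,3). |black|=5
Step 6: on WHITE (10,3): turn R to N, flip to black, move to (9,3). |black|=6
Step 7: on WHITE (9,3): turn R to E, flip to black, move to (9,4). |black|=7
Step 8: on WHITE (9,4): turn R to S, flip to black, move to (10,4). |black|=8
Step 9: on WHITE (10,4): turn R to W, flip to black, move to (10,3). |black|=9
Step 10: on BLACK (10,3): turn L to S, flip to white, move to (11,3). |black|=8
Step 11: on WHITE (11,3): turn R to W, flip to black, move to (11,2). |black|=9
Step 12: on WHITE (11,2): turn R to N, flip to black, move to (10,2). |black|=10
Step 13: on WHITE (10,2): turn R to E, flip to black, move to (10,3). |black|=11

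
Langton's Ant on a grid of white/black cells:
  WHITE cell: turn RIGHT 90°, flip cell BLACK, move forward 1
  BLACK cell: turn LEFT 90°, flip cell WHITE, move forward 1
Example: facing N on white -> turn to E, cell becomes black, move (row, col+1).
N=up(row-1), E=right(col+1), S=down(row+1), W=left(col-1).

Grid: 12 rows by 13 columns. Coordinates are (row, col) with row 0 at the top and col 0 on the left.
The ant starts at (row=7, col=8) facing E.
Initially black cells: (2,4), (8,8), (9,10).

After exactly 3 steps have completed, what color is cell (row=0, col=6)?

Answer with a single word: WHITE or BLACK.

Step 1: on WHITE (7,8): turn R to S, flip to black, move to (8,8). |black|=4
Step 2: on BLACK (8,8): turn L to E, flip to white, move to (8,9). |black|=3
Step 3: on WHITE (8,9): turn R to S, flip to black, move to (9,9). |black|=4

Answer: WHITE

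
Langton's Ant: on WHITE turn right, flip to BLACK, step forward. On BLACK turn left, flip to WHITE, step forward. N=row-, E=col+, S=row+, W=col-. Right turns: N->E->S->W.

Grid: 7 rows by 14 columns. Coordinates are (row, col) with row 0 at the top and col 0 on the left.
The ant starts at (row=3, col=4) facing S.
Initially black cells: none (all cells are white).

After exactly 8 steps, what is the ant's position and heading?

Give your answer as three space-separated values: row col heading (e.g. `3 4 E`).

Step 1: on WHITE (3,4): turn R to W, flip to black, move to (3,3). |black|=1
Step 2: on WHITE (3,3): turn R to N, flip to black, move to (2,3). |black|=2
Step 3: on WHITE (2,3): turn R to E, flip to black, move to (2,4). |black|=3
Step 4: on WHITE (2,4): turn R to S, flip to black, move to (3,4). |black|=4
Step 5: on BLACK (3,4): turn L to E, flip to white, move to (3,5). |black|=3
Step 6: on WHITE (3,5): turn R to S, flip to black, move to (4,5). |black|=4
Step 7: on WHITE (4,5): turn R to W, flip to black, move to (4,4). |black|=5
Step 8: on WHITE (4,4): turn R to N, flip to black, move to (3,4). |black|=6

Answer: 3 4 N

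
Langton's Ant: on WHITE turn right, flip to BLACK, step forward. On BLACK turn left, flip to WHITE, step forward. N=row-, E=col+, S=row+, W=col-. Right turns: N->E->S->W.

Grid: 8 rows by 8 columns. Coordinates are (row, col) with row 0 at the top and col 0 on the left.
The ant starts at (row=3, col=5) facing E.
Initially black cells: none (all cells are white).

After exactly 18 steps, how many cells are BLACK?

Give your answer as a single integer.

Step 1: on WHITE (3,5): turn R to S, flip to black, move to (4,5). |black|=1
Step 2: on WHITE (4,5): turn R to W, flip to black, move to (4,4). |black|=2
Step 3: on WHITE (4,4): turn R to N, flip to black, move to (3,4). |black|=3
Step 4: on WHITE (3,4): turn R to E, flip to black, move to (3,5). |black|=4
Step 5: on BLACK (3,5): turn L to N, flip to white, move to (2,5). |black|=3
Step 6: on WHITE (2,5): turn R to E, flip to black, move to (2,6). |black|=4
Step 7: on WHITE (2,6): turn R to S, flip to black, move to (3,6). |black|=5
Step 8: on WHITE (3,6): turn R to W, flip to black, move to (3,5). |black|=6
Step 9: on WHITE (3,5): turn R to N, flip to black, move to (2,5). |black|=7
Step 10: on BLACK (2,5): turn L to W, flip to white, move to (2,4). |black|=6
Step 11: on WHITE (2,4): turn R to N, flip to black, move to (1,4). |black|=7
Step 12: on WHITE (1,4): turn R to E, flip to black, move to (1,5). |black|=8
Step 13: on WHITE (1,5): turn R to S, flip to black, move to (2,5). |black|=9
Step 14: on WHITE (2,5): turn R to W, flip to black, move to (2,4). |black|=10
Step 15: on BLACK (2,4): turn L to S, flip to white, move to (3,4). |black|=9
Step 16: on BLACK (3,4): turn L to E, flip to white, move to (3,5). |black|=8
Step 17: on BLACK (3,5): turn L to N, flip to white, move to (2,5). |black|=7
Step 18: on BLACK (2,5): turn L to W, flip to white, move to (2,4). |black|=6

Answer: 6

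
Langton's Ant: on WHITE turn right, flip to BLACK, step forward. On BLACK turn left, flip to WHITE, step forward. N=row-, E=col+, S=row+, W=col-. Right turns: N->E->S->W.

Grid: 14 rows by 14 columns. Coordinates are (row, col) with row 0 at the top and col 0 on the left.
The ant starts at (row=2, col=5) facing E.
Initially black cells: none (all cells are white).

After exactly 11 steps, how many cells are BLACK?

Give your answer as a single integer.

Answer: 7

Derivation:
Step 1: on WHITE (2,5): turn R to S, flip to black, move to (3,5). |black|=1
Step 2: on WHITE (3,5): turn R to W, flip to black, move to (3,4). |black|=2
Step 3: on WHITE (3,4): turn R to N, flip to black, move to (2,4). |black|=3
Step 4: on WHITE (2,4): turn R to E, flip to black, move to (2,5). |black|=4
Step 5: on BLACK (2,5): turn L to N, flip to white, move to (1,5). |black|=3
Step 6: on WHITE (1,5): turn R to E, flip to black, move to (1,6). |black|=4
Step 7: on WHITE (1,6): turn R to S, flip to black, move to (2,6). |black|=5
Step 8: on WHITE (2,6): turn R to W, flip to black, move to (2,5). |black|=6
Step 9: on WHITE (2,5): turn R to N, flip to black, move to (1,5). |black|=7
Step 10: on BLACK (1,5): turn L to W, flip to white, move to (1,4). |black|=6
Step 11: on WHITE (1,4): turn R to N, flip to black, move to (0,4). |black|=7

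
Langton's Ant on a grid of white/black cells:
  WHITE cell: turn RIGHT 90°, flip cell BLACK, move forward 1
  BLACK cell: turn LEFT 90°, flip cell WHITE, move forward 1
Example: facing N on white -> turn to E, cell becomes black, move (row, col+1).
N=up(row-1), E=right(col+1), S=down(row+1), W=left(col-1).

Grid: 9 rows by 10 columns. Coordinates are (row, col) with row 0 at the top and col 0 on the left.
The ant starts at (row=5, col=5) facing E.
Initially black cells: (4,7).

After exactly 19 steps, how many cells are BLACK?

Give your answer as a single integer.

Answer: 8

Derivation:
Step 1: on WHITE (5,5): turn R to S, flip to black, move to (6,5). |black|=2
Step 2: on WHITE (6,5): turn R to W, flip to black, move to (6,4). |black|=3
Step 3: on WHITE (6,4): turn R to N, flip to black, move to (5,4). |black|=4
Step 4: on WHITE (5,4): turn R to E, flip to black, move to (5,5). |black|=5
Step 5: on BLACK (5,5): turn L to N, flip to white, move to (4,5). |black|=4
Step 6: on WHITE (4,5): turn R to E, flip to black, move to (4,6). |black|=5
Step 7: on WHITE (4,6): turn R to S, flip to black, move to (5,6). |black|=6
Step 8: on WHITE (5,6): turn R to W, flip to black, move to (5,5). |black|=7
Step 9: on WHITE (5,5): turn R to N, flip to black, move to (4,5). |black|=8
Step 10: on BLACK (4,5): turn L to W, flip to white, move to (4,4). |black|=7
Step 11: on WHITE (4,4): turn R to N, flip to black, move to (3,4). |black|=8
Step 12: on WHITE (3,4): turn R to E, flip to black, move to (3,5). |black|=9
Step 13: on WHITE (3,5): turn R to S, flip to black, move to (4,5). |black|=10
Step 14: on WHITE (4,5): turn R to W, flip to black, move to (4,4). |black|=11
Step 15: on BLACK (4,4): turn L to S, flip to white, move to (5,4). |black|=10
Step 16: on BLACK (5,4): turn L to E, flip to white, move to (5,5). |black|=9
Step 17: on BLACK (5,5): turn L to N, flip to white, move to (4,5). |black|=8
Step 18: on BLACK (4,5): turn L to W, flip to white, move to (4,4). |black|=7
Step 19: on WHITE (4,4): turn R to N, flip to black, move to (3,4). |black|=8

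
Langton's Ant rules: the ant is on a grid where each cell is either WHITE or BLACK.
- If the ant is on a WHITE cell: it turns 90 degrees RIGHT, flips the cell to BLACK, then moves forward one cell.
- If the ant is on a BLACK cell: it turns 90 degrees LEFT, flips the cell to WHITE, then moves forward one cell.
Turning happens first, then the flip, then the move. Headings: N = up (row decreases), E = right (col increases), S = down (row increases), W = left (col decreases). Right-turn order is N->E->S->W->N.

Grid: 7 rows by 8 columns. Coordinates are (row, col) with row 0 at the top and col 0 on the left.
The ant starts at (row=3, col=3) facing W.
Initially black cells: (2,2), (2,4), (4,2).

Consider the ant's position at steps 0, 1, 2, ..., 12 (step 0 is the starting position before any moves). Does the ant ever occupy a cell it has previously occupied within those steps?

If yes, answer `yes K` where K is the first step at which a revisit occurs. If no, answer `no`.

Step 1: on WHITE (3,3): turn R to N, flip to black, move to (2,3). |black|=4 — new cell
Step 2: on WHITE (2,3): turn R to E, flip to black, move to (2,4). |black|=5 — new cell
Step 3: on BLACK (2,4): turn L to N, flip to white, move to (1,4). |black|=4 — new cell
Step 4: on WHITE (1,4): turn R to E, flip to black, move to (1,5). |black|=5 — new cell
Step 5: on WHITE (1,5): turn R to S, flip to black, move to (2,5). |black|=6 — new cell
Step 6: on WHITE (2,5): turn R to W, flip to black, move to (2,4). |black|=7 — REVISIT

Answer: yes 6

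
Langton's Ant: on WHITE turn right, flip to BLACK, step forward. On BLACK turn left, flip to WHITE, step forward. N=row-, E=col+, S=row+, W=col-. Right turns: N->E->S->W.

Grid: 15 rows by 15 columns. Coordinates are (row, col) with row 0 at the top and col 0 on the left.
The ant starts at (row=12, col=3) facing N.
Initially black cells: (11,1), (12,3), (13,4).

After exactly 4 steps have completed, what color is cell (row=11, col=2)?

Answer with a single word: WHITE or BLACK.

Answer: BLACK

Derivation:
Step 1: on BLACK (12,3): turn L to W, flip to white, move to (12,2). |black|=2
Step 2: on WHITE (12,2): turn R to N, flip to black, move to (11,2). |black|=3
Step 3: on WHITE (11,2): turn R to E, flip to black, move to (11,3). |black|=4
Step 4: on WHITE (11,3): turn R to S, flip to black, move to (12,3). |black|=5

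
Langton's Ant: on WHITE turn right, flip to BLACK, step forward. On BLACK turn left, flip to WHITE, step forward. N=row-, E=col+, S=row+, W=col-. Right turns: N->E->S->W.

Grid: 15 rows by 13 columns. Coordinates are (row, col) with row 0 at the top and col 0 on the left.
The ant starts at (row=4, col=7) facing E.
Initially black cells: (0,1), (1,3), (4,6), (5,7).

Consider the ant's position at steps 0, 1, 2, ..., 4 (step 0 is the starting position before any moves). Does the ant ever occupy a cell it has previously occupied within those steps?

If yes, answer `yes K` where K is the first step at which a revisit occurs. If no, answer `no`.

Answer: no

Derivation:
Step 1: on WHITE (4,7): turn R to S, flip to black, move to (5,7). |black|=5 — new cell
Step 2: on BLACK (5,7): turn L to E, flip to white, move to (5,8). |black|=4 — new cell
Step 3: on WHITE (5,8): turn R to S, flip to black, move to (6,8). |black|=5 — new cell
Step 4: on WHITE (6,8): turn R to W, flip to black, move to (6,7). |black|=6 — new cell
No revisit within 4 steps.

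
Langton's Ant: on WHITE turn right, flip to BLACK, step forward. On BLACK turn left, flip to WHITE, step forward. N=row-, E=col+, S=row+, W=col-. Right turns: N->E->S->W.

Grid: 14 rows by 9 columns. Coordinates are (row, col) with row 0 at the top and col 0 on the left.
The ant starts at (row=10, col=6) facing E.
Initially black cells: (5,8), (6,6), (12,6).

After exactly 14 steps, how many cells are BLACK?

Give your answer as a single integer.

Answer: 13

Derivation:
Step 1: on WHITE (10,6): turn R to S, flip to black, move to (11,6). |black|=4
Step 2: on WHITE (11,6): turn R to W, flip to black, move to (11,5). |black|=5
Step 3: on WHITE (11,5): turn R to N, flip to black, move to (10,5). |black|=6
Step 4: on WHITE (10,5): turn R to E, flip to black, move to (10,6). |black|=7
Step 5: on BLACK (10,6): turn L to N, flip to white, move to (9,6). |black|=6
Step 6: on WHITE (9,6): turn R to E, flip to black, move to (9,7). |black|=7
Step 7: on WHITE (9,7): turn R to S, flip to black, move to (10,7). |black|=8
Step 8: on WHITE (10,7): turn R to W, flip to black, move to (10,6). |black|=9
Step 9: on WHITE (10,6): turn R to N, flip to black, move to (9,6). |black|=10
Step 10: on BLACK (9,6): turn L to W, flip to white, move to (9,5). |black|=9
Step 11: on WHITE (9,5): turn R to N, flip to black, move to (8,5). |black|=10
Step 12: on WHITE (8,5): turn R to E, flip to black, move to (8,6). |black|=11
Step 13: on WHITE (8,6): turn R to S, flip to black, move to (9,6). |black|=12
Step 14: on WHITE (9,6): turn R to W, flip to black, move to (9,5). |black|=13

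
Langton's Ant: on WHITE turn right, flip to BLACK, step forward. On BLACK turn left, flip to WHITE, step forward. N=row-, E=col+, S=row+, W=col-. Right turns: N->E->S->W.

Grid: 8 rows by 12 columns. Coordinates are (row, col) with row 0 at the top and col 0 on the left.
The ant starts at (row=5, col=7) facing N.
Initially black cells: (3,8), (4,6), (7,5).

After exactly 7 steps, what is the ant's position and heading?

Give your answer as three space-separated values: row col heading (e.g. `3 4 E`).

Answer: 4 5 W

Derivation:
Step 1: on WHITE (5,7): turn R to E, flip to black, move to (5,8). |black|=4
Step 2: on WHITE (5,8): turn R to S, flip to black, move to (6,8). |black|=5
Step 3: on WHITE (6,8): turn R to W, flip to black, move to (6,7). |black|=6
Step 4: on WHITE (6,7): turn R to N, flip to black, move to (5,7). |black|=7
Step 5: on BLACK (5,7): turn L to W, flip to white, move to (5,6). |black|=6
Step 6: on WHITE (5,6): turn R to N, flip to black, move to (4,6). |black|=7
Step 7: on BLACK (4,6): turn L to W, flip to white, move to (4,5). |black|=6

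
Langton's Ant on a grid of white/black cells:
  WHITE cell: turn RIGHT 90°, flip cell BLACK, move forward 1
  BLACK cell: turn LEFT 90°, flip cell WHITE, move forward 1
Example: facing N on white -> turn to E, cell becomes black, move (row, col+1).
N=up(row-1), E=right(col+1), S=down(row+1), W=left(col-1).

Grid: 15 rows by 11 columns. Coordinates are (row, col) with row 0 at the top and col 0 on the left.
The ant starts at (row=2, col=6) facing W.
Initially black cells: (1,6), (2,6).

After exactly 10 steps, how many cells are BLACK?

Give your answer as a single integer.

Answer: 8

Derivation:
Step 1: on BLACK (2,6): turn L to S, flip to white, move to (3,6). |black|=1
Step 2: on WHITE (3,6): turn R to W, flip to black, move to (3,5). |black|=2
Step 3: on WHITE (3,5): turn R to N, flip to black, move to (2,5). |black|=3
Step 4: on WHITE (2,5): turn R to E, flip to black, move to (2,6). |black|=4
Step 5: on WHITE (2,6): turn R to S, flip to black, move to (3,6). |black|=5
Step 6: on BLACK (3,6): turn L to E, flip to white, move to (3,7). |black|=4
Step 7: on WHITE (3,7): turn R to S, flip to black, move to (4,7). |black|=5
Step 8: on WHITE (4,7): turn R to W, flip to black, move to (4,6). |black|=6
Step 9: on WHITE (4,6): turn R to N, flip to black, move to (3,6). |black|=7
Step 10: on WHITE (3,6): turn R to E, flip to black, move to (3,7). |black|=8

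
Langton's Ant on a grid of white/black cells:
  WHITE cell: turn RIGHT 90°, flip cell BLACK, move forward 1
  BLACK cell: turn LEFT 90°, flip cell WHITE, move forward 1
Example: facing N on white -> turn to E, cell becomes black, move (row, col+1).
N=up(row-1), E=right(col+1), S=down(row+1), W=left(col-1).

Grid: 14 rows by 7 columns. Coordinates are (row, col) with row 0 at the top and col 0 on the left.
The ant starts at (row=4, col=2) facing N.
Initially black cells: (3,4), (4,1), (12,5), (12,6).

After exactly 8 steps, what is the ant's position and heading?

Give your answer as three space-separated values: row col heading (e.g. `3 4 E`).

Step 1: on WHITE (4,2): turn R to E, flip to black, move to (4,3). |black|=5
Step 2: on WHITE (4,3): turn R to S, flip to black, move to (5,3). |black|=6
Step 3: on WHITE (5,3): turn R to W, flip to black, move to (5,2). |black|=7
Step 4: on WHITE (5,2): turn R to N, flip to black, move to (4,2). |black|=8
Step 5: on BLACK (4,2): turn L to W, flip to white, move to (4,1). |black|=7
Step 6: on BLACK (4,1): turn L to S, flip to white, move to (5,1). |black|=6
Step 7: on WHITE (5,1): turn R to W, flip to black, move to (5,0). |black|=7
Step 8: on WHITE (5,0): turn R to N, flip to black, move to (4,0). |black|=8

Answer: 4 0 N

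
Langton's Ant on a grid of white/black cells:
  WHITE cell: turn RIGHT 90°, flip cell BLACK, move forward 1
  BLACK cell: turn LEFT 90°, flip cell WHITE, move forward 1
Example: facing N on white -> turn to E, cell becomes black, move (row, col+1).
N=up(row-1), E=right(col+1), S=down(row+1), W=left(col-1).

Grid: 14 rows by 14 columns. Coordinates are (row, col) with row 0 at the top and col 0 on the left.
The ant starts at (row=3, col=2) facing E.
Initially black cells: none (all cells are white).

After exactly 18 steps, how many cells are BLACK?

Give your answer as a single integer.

Answer: 6

Derivation:
Step 1: on WHITE (3,2): turn R to S, flip to black, move to (4,2). |black|=1
Step 2: on WHITE (4,2): turn R to W, flip to black, move to (4,1). |black|=2
Step 3: on WHITE (4,1): turn R to N, flip to black, move to (3,1). |black|=3
Step 4: on WHITE (3,1): turn R to E, flip to black, move to (3,2). |black|=4
Step 5: on BLACK (3,2): turn L to N, flip to white, move to (2,2). |black|=3
Step 6: on WHITE (2,2): turn R to E, flip to black, move to (2,3). |black|=4
Step 7: on WHITE (2,3): turn R to S, flip to black, move to (3,3). |black|=5
Step 8: on WHITE (3,3): turn R to W, flip to black, move to (3,2). |black|=6
Step 9: on WHITE (3,2): turn R to N, flip to black, move to (2,2). |black|=7
Step 10: on BLACK (2,2): turn L to W, flip to white, move to (2,1). |black|=6
Step 11: on WHITE (2,1): turn R to N, flip to black, move to (1,1). |black|=7
Step 12: on WHITE (1,1): turn R to E, flip to black, move to (1,2). |black|=8
Step 13: on WHITE (1,2): turn R to S, flip to black, move to (2,2). |black|=9
Step 14: on WHITE (2,2): turn R to W, flip to black, move to (2,1). |black|=10
Step 15: on BLACK (2,1): turn L to S, flip to white, move to (3,1). |black|=9
Step 16: on BLACK (3,1): turn L to E, flip to white, move to (3,2). |black|=8
Step 17: on BLACK (3,2): turn L to N, flip to white, move to (2,2). |black|=7
Step 18: on BLACK (2,2): turn L to W, flip to white, move to (2,1). |black|=6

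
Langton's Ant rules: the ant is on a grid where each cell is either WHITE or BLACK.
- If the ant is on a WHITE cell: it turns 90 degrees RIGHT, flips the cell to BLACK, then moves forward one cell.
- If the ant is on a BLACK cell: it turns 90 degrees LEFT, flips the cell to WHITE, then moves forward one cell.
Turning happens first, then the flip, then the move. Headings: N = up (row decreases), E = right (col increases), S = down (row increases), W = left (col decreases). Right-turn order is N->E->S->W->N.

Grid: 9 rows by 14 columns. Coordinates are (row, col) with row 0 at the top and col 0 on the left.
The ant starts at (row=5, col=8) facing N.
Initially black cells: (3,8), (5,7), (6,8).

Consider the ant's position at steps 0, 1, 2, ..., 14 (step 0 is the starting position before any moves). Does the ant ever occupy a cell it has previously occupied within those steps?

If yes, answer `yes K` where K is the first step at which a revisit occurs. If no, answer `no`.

Answer: yes 7

Derivation:
Step 1: on WHITE (5,8): turn R to E, flip to black, move to (5,9). |black|=4 — new cell
Step 2: on WHITE (5,9): turn R to S, flip to black, move to (6,9). |black|=5 — new cell
Step 3: on WHITE (6,9): turn R to W, flip to black, move to (6,8). |black|=6 — new cell
Step 4: on BLACK (6,8): turn L to S, flip to white, move to (7,8). |black|=5 — new cell
Step 5: on WHITE (7,8): turn R to W, flip to black, move to (7,7). |black|=6 — new cell
Step 6: on WHITE (7,7): turn R to N, flip to black, move to (6,7). |black|=7 — new cell
Step 7: on WHITE (6,7): turn R to E, flip to black, move to (6,8). |black|=8 — REVISIT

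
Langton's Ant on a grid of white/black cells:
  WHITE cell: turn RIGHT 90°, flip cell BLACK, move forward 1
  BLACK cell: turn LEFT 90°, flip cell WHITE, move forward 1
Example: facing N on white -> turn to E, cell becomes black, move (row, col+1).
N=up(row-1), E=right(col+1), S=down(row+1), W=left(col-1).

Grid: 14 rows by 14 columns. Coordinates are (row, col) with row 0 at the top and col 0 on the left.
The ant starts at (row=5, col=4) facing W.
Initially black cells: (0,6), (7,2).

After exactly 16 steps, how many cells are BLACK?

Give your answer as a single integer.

Step 1: on WHITE (5,4): turn R to N, flip to black, move to (4,4). |black|=3
Step 2: on WHITE (4,4): turn R to E, flip to black, move to (4,5). |black|=4
Step 3: on WHITE (4,5): turn R to S, flip to black, move to (5,5). |black|=5
Step 4: on WHITE (5,5): turn R to W, flip to black, move to (5,4). |black|=6
Step 5: on BLACK (5,4): turn L to S, flip to white, move to (6,4). |black|=5
Step 6: on WHITE (6,4): turn R to W, flip to black, move to (6,3). |black|=6
Step 7: on WHITE (6,3): turn R to N, flip to black, move to (5,3). |black|=7
Step 8: on WHITE (5,3): turn R to E, flip to black, move to (5,4). |black|=8
Step 9: on WHITE (5,4): turn R to S, flip to black, move to (6,4). |black|=9
Step 10: on BLACK (6,4): turn L to E, flip to white, move to (6,5). |black|=8
Step 11: on WHITE (6,5): turn R to S, flip to black, move to (7,5). |black|=9
Step 12: on WHITE (7,5): turn R to W, flip to black, move to (7,4). |black|=10
Step 13: on WHITE (7,4): turn R to N, flip to black, move to (6,4). |black|=11
Step 14: on WHITE (6,4): turn R to E, flip to black, move to (6,5). |black|=12
Step 15: on BLACK (6,5): turn L to N, flip to white, move to (5,5). |black|=11
Step 16: on BLACK (5,5): turn L to W, flip to white, move to (5,4). |black|=10

Answer: 10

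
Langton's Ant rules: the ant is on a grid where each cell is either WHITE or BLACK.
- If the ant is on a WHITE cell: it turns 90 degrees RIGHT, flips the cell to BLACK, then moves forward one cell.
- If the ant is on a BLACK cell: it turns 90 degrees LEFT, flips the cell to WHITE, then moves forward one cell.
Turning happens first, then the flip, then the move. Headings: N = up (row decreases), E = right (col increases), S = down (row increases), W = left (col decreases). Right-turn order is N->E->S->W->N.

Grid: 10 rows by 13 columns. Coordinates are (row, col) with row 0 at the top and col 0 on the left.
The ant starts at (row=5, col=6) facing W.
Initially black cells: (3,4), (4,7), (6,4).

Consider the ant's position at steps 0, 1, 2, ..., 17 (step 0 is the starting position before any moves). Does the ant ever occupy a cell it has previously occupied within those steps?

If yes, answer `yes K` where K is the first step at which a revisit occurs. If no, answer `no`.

Step 1: on WHITE (5,6): turn R to N, flip to black, move to (4,6). |black|=4 — new cell
Step 2: on WHITE (4,6): turn R to E, flip to black, move to (4,7). |black|=5 — new cell
Step 3: on BLACK (4,7): turn L to N, flip to white, move to (3,7). |black|=4 — new cell
Step 4: on WHITE (3,7): turn R to E, flip to black, move to (3,8). |black|=5 — new cell
Step 5: on WHITE (3,8): turn R to S, flip to black, move to (4,8). |black|=6 — new cell
Step 6: on WHITE (4,8): turn R to W, flip to black, move to (4,7). |black|=7 — REVISIT

Answer: yes 6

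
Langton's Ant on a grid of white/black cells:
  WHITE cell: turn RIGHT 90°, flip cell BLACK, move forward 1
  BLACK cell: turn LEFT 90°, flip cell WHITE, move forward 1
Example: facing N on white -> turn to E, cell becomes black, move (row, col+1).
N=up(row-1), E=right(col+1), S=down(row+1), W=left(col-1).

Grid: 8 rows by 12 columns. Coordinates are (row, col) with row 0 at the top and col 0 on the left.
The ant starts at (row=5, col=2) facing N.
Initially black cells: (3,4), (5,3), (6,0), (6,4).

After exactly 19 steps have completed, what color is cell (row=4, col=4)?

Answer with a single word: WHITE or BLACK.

Answer: BLACK

Derivation:
Step 1: on WHITE (5,2): turn R to E, flip to black, move to (5,3). |black|=5
Step 2: on BLACK (5,3): turn L to N, flip to white, move to (4,3). |black|=4
Step 3: on WHITE (4,3): turn R to E, flip to black, move to (4,4). |black|=5
Step 4: on WHITE (4,4): turn R to S, flip to black, move to (5,4). |black|=6
Step 5: on WHITE (5,4): turn R to W, flip to black, move to (5,3). |black|=7
Step 6: on WHITE (5,3): turn R to N, flip to black, move to (4,3). |black|=8
Step 7: on BLACK (4,3): turn L to W, flip to white, move to (4,2). |black|=7
Step 8: on WHITE (4,2): turn R to N, flip to black, move to (3,2). |black|=8
Step 9: on WHITE (3,2): turn R to E, flip to black, move to (3,3). |black|=9
Step 10: on WHITE (3,3): turn R to S, flip to black, move to (4,3). |black|=10
Step 11: on WHITE (4,3): turn R to W, flip to black, move to (4,2). |black|=11
Step 12: on BLACK (4,2): turn L to S, flip to white, move to (5,2). |black|=10
Step 13: on BLACK (5,2): turn L to E, flip to white, move to (5,3). |black|=9
Step 14: on BLACK (5,3): turn L to N, flip to white, move to (4,3). |black|=8
Step 15: on BLACK (4,3): turn L to W, flip to white, move to (4,2). |black|=7
Step 16: on WHITE (4,2): turn R to N, flip to black, move to (3,2). |black|=8
Step 17: on BLACK (3,2): turn L to W, flip to white, move to (3,1). |black|=7
Step 18: on WHITE (3,1): turn R to N, flip to black, move to (2,1). |black|=8
Step 19: on WHITE (2,1): turn R to E, flip to black, move to (2,2). |black|=9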